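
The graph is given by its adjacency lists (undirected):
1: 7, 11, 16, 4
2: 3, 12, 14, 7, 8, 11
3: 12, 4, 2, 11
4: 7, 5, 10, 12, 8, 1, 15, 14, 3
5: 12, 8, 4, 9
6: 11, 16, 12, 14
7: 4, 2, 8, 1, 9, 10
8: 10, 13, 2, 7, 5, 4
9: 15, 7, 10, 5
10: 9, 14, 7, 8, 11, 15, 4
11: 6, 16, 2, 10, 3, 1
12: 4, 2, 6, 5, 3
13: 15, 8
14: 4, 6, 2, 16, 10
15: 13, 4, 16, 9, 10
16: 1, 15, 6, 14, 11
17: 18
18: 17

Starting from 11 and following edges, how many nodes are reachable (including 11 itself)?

16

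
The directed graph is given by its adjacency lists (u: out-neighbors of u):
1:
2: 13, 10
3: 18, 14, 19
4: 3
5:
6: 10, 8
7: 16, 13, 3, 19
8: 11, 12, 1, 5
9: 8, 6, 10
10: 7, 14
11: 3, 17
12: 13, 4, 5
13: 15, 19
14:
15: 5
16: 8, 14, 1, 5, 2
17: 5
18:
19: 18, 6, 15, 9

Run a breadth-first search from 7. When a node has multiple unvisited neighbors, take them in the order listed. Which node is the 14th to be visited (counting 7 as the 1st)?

Visit 7; enqueue 16, 13, 3, 19 → queue [16, 13, 3, 19]
Visit 16; enqueue 8, 14, 1, 5, 2 → queue [13, 3, 19, 8, 14, 1, 5, 2]
Visit 13; enqueue 15 → queue [3, 19, 8, 14, 1, 5, 2, 15]
Visit 3; enqueue 18 → queue [19, 8, 14, 1, 5, 2, 15, 18]
Visit 19; enqueue 6, 9 → queue [8, 14, 1, 5, 2, 15, 18, 6, 9]
Visit 8; enqueue 11, 12 → queue [14, 1, 5, 2, 15, 18, 6, 9, 11, 12]
Visit 14 → queue [1, 5, 2, 15, 18, 6, 9, 11, 12]
Visit 1 → queue [5, 2, 15, 18, 6, 9, 11, 12]
Visit 5 → queue [2, 15, 18, 6, 9, 11, 12]
Visit 2; enqueue 10 → queue [15, 18, 6, 9, 11, 12, 10]
Visit 15 → queue [18, 6, 9, 11, 12, 10]
Visit 18 → queue [6, 9, 11, 12, 10]
Visit 6 → queue [9, 11, 12, 10]
Visit 9 → queue [11, 12, 10]
Visit 11; enqueue 17 → queue [12, 10, 17]
Visit 12; enqueue 4 → queue [10, 17, 4]
Visit 10 → queue [17, 4]
Visit 17 → queue [4]
Visit 4 → queue []

Visit order: 7, 16, 13, 3, 19, 8, 14, 1, 5, 2, 15, 18, 6, 9, 11, 12, 10, 17, 4

9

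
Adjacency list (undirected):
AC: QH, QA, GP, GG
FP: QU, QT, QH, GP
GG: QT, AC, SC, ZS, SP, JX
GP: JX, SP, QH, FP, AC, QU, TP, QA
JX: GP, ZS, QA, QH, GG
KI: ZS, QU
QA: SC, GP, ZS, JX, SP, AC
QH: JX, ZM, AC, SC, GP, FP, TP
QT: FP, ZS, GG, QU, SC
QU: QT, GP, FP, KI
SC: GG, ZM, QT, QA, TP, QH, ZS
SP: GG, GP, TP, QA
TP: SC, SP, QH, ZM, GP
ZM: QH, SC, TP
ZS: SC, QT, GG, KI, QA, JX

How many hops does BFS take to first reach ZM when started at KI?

Level 0: KI
Level 1: QU, ZS
Level 2: FP, GG, GP, JX, QA, QT, SC
Level 3: AC, QH, SP, TP, ZM
ZM first appears at level 3.

3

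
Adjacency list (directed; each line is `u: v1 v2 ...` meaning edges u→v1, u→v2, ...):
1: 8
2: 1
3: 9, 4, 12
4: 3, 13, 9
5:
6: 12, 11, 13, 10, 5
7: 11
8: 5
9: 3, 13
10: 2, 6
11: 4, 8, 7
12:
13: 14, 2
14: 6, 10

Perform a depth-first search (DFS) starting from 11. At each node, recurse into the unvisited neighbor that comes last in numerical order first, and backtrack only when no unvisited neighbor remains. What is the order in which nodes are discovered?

11 8 5 7 4 13 14 10 6 12 2 1 9 3

Visit 11
11 → 8
8 → 5
11 → 7
11 → 4
4 → 13
13 → 14
14 → 10
10 → 6
6 → 12
10 → 2
2 → 1
4 → 9
9 → 3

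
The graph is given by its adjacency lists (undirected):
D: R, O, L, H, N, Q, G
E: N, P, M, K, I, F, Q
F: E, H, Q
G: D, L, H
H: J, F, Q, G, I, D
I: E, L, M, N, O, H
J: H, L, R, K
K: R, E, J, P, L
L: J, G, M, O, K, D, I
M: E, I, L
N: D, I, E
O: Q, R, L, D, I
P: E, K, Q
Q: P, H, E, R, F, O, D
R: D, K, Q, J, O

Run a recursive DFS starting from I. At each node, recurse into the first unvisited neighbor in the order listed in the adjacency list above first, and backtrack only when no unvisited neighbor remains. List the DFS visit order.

Visit I
I → E
E → N
N → D
D → R
R → K
K → J
J → H
H → F
F → Q
Q → P
Q → O
O → L
L → G
L → M

I E N D R K J H F Q P O L G M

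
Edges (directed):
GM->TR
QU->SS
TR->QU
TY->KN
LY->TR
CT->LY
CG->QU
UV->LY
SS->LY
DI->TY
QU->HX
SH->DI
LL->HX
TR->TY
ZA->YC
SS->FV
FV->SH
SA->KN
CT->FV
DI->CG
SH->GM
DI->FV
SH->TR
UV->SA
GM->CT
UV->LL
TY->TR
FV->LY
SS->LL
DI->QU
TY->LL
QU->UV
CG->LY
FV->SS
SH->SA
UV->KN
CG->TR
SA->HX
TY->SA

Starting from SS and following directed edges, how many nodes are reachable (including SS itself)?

16

BFS from SS visits: SS, FV, LL, LY, SH, HX, TR, DI, GM, SA, QU, TY, CG, CT, KN, UV
Reachable nodes: 16 of 18 total.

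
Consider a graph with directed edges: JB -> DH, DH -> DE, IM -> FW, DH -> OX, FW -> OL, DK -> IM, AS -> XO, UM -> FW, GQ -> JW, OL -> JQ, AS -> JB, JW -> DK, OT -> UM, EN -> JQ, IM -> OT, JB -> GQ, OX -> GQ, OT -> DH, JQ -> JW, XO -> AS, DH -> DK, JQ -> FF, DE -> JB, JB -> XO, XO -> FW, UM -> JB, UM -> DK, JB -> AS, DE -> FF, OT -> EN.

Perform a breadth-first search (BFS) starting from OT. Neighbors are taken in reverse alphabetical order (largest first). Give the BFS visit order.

OT, UM, EN, DH, JB, FW, DK, JQ, OX, DE, XO, GQ, AS, OL, IM, JW, FF

Visit OT; enqueue UM, EN, DH → queue [UM, EN, DH]
Visit UM; enqueue JB, FW, DK → queue [EN, DH, JB, FW, DK]
Visit EN; enqueue JQ → queue [DH, JB, FW, DK, JQ]
Visit DH; enqueue OX, DE → queue [JB, FW, DK, JQ, OX, DE]
Visit JB; enqueue XO, GQ, AS → queue [FW, DK, JQ, OX, DE, XO, GQ, AS]
Visit FW; enqueue OL → queue [DK, JQ, OX, DE, XO, GQ, AS, OL]
Visit DK; enqueue IM → queue [JQ, OX, DE, XO, GQ, AS, OL, IM]
Visit JQ; enqueue JW, FF → queue [OX, DE, XO, GQ, AS, OL, IM, JW, FF]
Visit OX → queue [DE, XO, GQ, AS, OL, IM, JW, FF]
Visit DE → queue [XO, GQ, AS, OL, IM, JW, FF]
Visit XO → queue [GQ, AS, OL, IM, JW, FF]
Visit GQ → queue [AS, OL, IM, JW, FF]
Visit AS → queue [OL, IM, JW, FF]
Visit OL → queue [IM, JW, FF]
Visit IM → queue [JW, FF]
Visit JW → queue [FF]
Visit FF → queue []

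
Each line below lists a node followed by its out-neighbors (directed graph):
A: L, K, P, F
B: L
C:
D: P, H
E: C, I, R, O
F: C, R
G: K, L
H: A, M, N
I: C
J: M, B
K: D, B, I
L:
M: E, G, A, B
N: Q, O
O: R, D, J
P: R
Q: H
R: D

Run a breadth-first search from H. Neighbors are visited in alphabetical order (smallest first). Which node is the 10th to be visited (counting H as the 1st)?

Visit H; enqueue A, M, N → queue [A, M, N]
Visit A; enqueue F, K, L, P → queue [M, N, F, K, L, P]
Visit M; enqueue B, E, G → queue [N, F, K, L, P, B, E, G]
Visit N; enqueue O, Q → queue [F, K, L, P, B, E, G, O, Q]
Visit F; enqueue C, R → queue [K, L, P, B, E, G, O, Q, C, R]
Visit K; enqueue D, I → queue [L, P, B, E, G, O, Q, C, R, D, I]
Visit L → queue [P, B, E, G, O, Q, C, R, D, I]
Visit P → queue [B, E, G, O, Q, C, R, D, I]
Visit B → queue [E, G, O, Q, C, R, D, I]
Visit E → queue [G, O, Q, C, R, D, I]
Visit G → queue [O, Q, C, R, D, I]
Visit O; enqueue J → queue [Q, C, R, D, I, J]
Visit Q → queue [C, R, D, I, J]
Visit C → queue [R, D, I, J]
Visit R → queue [D, I, J]
Visit D → queue [I, J]
Visit I → queue [J]
Visit J → queue []

Visit order: H, A, M, N, F, K, L, P, B, E, G, O, Q, C, R, D, I, J

E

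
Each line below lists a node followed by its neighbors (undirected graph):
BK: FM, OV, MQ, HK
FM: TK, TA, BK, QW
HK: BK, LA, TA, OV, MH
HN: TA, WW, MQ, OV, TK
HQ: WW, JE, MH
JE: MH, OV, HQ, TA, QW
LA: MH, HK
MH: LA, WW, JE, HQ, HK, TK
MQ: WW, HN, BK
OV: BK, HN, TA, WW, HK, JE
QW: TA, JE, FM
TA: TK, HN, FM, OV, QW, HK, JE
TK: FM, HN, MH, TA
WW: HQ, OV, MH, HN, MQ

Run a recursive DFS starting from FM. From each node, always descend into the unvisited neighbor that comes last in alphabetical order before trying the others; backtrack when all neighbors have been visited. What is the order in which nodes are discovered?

Visit FM
FM → TK
TK → TA
TA → QW
QW → JE
JE → OV
OV → WW
WW → MQ
MQ → HN
MQ → BK
BK → HK
HK → MH
MH → LA
MH → HQ

FM, TK, TA, QW, JE, OV, WW, MQ, HN, BK, HK, MH, LA, HQ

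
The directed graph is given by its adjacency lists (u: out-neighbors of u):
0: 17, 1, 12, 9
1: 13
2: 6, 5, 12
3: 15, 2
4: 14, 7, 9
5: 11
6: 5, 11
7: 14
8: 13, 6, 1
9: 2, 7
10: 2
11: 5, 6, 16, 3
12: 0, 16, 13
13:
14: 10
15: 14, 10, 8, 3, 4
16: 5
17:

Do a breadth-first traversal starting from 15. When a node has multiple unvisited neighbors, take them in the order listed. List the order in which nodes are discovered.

Visit 15; enqueue 14, 10, 8, 3, 4 → queue [14, 10, 8, 3, 4]
Visit 14 → queue [10, 8, 3, 4]
Visit 10; enqueue 2 → queue [8, 3, 4, 2]
Visit 8; enqueue 13, 6, 1 → queue [3, 4, 2, 13, 6, 1]
Visit 3 → queue [4, 2, 13, 6, 1]
Visit 4; enqueue 7, 9 → queue [2, 13, 6, 1, 7, 9]
Visit 2; enqueue 5, 12 → queue [13, 6, 1, 7, 9, 5, 12]
Visit 13 → queue [6, 1, 7, 9, 5, 12]
Visit 6; enqueue 11 → queue [1, 7, 9, 5, 12, 11]
Visit 1 → queue [7, 9, 5, 12, 11]
Visit 7 → queue [9, 5, 12, 11]
Visit 9 → queue [5, 12, 11]
Visit 5 → queue [12, 11]
Visit 12; enqueue 0, 16 → queue [11, 0, 16]
Visit 11 → queue [0, 16]
Visit 0; enqueue 17 → queue [16, 17]
Visit 16 → queue [17]
Visit 17 → queue []

15 -> 14 -> 10 -> 8 -> 3 -> 4 -> 2 -> 13 -> 6 -> 1 -> 7 -> 9 -> 5 -> 12 -> 11 -> 0 -> 16 -> 17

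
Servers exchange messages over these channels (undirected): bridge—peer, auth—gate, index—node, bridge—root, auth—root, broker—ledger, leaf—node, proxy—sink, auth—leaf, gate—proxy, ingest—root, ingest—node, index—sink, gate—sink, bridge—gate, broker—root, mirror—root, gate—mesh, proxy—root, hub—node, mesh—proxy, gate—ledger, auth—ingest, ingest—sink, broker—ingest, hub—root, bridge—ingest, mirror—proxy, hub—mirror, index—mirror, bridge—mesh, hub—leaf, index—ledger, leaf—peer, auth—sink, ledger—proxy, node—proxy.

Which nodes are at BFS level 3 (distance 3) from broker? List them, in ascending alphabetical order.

Level 0: broker
Level 1: ingest, ledger, root
Level 2: auth, bridge, gate, hub, index, mirror, node, proxy, sink
Level 3: leaf, mesh, peer

leaf, mesh, peer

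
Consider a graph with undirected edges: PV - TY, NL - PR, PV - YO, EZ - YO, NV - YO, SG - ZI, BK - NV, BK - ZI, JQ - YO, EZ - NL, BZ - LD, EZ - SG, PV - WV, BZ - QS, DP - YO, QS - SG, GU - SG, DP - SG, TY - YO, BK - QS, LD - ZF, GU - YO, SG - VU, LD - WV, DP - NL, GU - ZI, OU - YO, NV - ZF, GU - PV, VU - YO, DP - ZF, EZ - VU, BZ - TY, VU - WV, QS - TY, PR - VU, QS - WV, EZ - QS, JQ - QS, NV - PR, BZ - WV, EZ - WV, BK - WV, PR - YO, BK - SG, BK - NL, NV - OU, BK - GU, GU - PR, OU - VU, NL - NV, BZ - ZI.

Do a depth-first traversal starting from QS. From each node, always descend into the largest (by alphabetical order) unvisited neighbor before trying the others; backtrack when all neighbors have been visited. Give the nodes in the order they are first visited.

QS WV VU YO TY PV GU ZI SG EZ NL PR NV ZF LD BZ DP OU BK JQ

Visit QS
QS → WV
WV → VU
VU → YO
YO → TY
TY → PV
PV → GU
GU → ZI
ZI → SG
SG → EZ
EZ → NL
NL → PR
PR → NV
NV → ZF
ZF → LD
LD → BZ
ZF → DP
NV → OU
NV → BK
YO → JQ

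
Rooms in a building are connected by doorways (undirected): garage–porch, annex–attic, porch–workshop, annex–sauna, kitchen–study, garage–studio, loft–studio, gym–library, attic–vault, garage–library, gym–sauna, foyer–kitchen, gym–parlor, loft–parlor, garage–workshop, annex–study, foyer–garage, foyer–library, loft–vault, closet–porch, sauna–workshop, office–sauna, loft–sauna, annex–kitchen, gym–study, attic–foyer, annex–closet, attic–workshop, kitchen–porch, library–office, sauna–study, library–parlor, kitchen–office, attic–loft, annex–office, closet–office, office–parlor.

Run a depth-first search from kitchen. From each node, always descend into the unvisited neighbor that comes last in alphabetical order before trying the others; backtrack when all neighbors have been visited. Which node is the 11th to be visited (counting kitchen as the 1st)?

Visit kitchen
kitchen → study
study → sauna
sauna → workshop
workshop → porch
porch → garage
garage → studio
studio → loft
loft → vault
vault → attic
attic → foyer
foyer → library
library → parlor
parlor → office
office → closet
closet → annex
parlor → gym

Visit order: kitchen, study, sauna, workshop, porch, garage, studio, loft, vault, attic, foyer, library, parlor, office, closet, annex, gym

foyer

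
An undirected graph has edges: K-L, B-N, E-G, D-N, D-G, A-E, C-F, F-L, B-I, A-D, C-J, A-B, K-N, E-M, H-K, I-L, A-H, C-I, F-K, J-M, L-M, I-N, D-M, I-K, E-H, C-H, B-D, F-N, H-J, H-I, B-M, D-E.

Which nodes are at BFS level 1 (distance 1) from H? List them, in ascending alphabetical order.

A, C, E, I, J, K

Level 0: H
Level 1: A, C, E, I, J, K
Level 2: B, D, F, G, L, M, N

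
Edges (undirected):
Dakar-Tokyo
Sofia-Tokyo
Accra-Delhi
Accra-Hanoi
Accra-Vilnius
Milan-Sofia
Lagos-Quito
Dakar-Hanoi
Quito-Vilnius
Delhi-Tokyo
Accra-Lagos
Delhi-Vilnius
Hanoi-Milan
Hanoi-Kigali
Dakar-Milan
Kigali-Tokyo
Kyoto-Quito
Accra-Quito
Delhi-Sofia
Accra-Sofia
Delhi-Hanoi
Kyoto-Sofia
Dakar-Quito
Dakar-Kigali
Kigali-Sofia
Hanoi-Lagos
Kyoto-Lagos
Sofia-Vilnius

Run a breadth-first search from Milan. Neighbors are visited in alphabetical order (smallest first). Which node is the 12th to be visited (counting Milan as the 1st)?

Visit Milan; enqueue Dakar, Hanoi, Sofia → queue [Dakar, Hanoi, Sofia]
Visit Dakar; enqueue Kigali, Quito, Tokyo → queue [Hanoi, Sofia, Kigali, Quito, Tokyo]
Visit Hanoi; enqueue Accra, Delhi, Lagos → queue [Sofia, Kigali, Quito, Tokyo, Accra, Delhi, Lagos]
Visit Sofia; enqueue Kyoto, Vilnius → queue [Kigali, Quito, Tokyo, Accra, Delhi, Lagos, Kyoto, Vilnius]
Visit Kigali → queue [Quito, Tokyo, Accra, Delhi, Lagos, Kyoto, Vilnius]
Visit Quito → queue [Tokyo, Accra, Delhi, Lagos, Kyoto, Vilnius]
Visit Tokyo → queue [Accra, Delhi, Lagos, Kyoto, Vilnius]
Visit Accra → queue [Delhi, Lagos, Kyoto, Vilnius]
Visit Delhi → queue [Lagos, Kyoto, Vilnius]
Visit Lagos → queue [Kyoto, Vilnius]
Visit Kyoto → queue [Vilnius]
Visit Vilnius → queue []

Visit order: Milan, Dakar, Hanoi, Sofia, Kigali, Quito, Tokyo, Accra, Delhi, Lagos, Kyoto, Vilnius

Vilnius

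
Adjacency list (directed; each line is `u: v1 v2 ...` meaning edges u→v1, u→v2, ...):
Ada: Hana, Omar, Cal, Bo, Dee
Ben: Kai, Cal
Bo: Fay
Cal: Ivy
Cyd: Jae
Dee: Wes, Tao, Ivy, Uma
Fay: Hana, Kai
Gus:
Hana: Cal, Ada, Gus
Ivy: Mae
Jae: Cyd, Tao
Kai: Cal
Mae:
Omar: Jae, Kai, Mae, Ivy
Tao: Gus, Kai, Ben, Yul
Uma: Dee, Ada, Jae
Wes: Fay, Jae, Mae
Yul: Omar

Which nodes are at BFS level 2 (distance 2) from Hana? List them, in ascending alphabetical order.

Bo, Dee, Ivy, Omar

Level 0: Hana
Level 1: Ada, Cal, Gus
Level 2: Bo, Dee, Ivy, Omar
Level 3: Fay, Jae, Kai, Mae, Tao, Uma, Wes
Level 4: Ben, Cyd, Yul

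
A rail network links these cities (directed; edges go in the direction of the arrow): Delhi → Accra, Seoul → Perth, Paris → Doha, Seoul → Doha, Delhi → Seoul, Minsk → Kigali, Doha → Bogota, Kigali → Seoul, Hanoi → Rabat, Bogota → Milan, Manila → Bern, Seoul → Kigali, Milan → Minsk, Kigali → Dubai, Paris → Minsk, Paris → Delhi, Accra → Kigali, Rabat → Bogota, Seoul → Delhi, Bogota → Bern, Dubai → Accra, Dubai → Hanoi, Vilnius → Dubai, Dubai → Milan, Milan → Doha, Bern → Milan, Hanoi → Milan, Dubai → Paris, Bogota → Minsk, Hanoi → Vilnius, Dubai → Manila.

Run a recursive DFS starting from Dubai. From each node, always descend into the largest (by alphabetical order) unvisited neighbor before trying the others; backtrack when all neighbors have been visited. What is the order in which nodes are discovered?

Visit Dubai
Dubai → Paris
Paris → Minsk
Minsk → Kigali
Kigali → Seoul
Seoul → Perth
Seoul → Doha
Doha → Bogota
Bogota → Milan
Bogota → Bern
Seoul → Delhi
Delhi → Accra
Dubai → Manila
Dubai → Hanoi
Hanoi → Vilnius
Hanoi → Rabat

Dubai, Paris, Minsk, Kigali, Seoul, Perth, Doha, Bogota, Milan, Bern, Delhi, Accra, Manila, Hanoi, Vilnius, Rabat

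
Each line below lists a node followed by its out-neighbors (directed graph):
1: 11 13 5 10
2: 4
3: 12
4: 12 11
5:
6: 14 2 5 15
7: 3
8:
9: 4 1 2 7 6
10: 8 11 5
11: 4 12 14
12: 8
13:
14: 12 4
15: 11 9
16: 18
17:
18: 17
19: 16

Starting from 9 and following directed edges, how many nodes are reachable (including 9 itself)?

15

BFS from 9 visits: 9, 4, 1, 2, 7, 6, 12, 11, 13, 5, 10, 3, 14, 15, 8
Reachable nodes: 15 of 19 total.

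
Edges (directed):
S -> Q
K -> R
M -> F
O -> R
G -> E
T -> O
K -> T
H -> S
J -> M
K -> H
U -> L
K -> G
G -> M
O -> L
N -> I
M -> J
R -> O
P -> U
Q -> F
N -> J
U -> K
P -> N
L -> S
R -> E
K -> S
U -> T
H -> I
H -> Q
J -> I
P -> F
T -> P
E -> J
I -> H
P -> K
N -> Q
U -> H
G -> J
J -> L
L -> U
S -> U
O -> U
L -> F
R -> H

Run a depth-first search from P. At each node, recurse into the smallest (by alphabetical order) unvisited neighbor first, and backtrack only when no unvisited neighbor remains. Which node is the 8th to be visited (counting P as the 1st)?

H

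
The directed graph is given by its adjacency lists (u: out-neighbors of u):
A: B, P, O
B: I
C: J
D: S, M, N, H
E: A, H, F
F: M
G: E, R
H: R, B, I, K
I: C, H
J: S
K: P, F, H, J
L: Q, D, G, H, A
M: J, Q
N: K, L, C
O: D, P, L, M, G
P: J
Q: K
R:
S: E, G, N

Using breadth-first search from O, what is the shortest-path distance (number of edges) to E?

Level 0: O
Level 1: D, G, L, M, P
Level 2: A, E, H, J, N, Q, R, S
Level 3: B, C, F, I, K
E first appears at level 2.

2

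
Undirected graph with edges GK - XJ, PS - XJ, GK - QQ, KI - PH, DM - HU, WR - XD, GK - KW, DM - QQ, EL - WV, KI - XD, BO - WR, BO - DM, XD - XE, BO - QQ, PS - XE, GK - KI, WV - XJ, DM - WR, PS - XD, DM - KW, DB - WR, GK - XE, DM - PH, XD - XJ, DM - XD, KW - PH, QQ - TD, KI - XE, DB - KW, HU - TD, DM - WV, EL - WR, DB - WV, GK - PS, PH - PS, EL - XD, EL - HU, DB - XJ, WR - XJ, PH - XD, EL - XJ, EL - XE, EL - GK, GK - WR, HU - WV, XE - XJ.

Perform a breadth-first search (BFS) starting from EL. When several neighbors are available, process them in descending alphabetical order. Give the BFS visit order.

Visit EL; enqueue XJ, XE, XD, WV, WR, HU, GK → queue [XJ, XE, XD, WV, WR, HU, GK]
Visit XJ; enqueue PS, DB → queue [XE, XD, WV, WR, HU, GK, PS, DB]
Visit XE; enqueue KI → queue [XD, WV, WR, HU, GK, PS, DB, KI]
Visit XD; enqueue PH, DM → queue [WV, WR, HU, GK, PS, DB, KI, PH, DM]
Visit WV → queue [WR, HU, GK, PS, DB, KI, PH, DM]
Visit WR; enqueue BO → queue [HU, GK, PS, DB, KI, PH, DM, BO]
Visit HU; enqueue TD → queue [GK, PS, DB, KI, PH, DM, BO, TD]
Visit GK; enqueue QQ, KW → queue [PS, DB, KI, PH, DM, BO, TD, QQ, KW]
Visit PS → queue [DB, KI, PH, DM, BO, TD, QQ, KW]
Visit DB → queue [KI, PH, DM, BO, TD, QQ, KW]
Visit KI → queue [PH, DM, BO, TD, QQ, KW]
Visit PH → queue [DM, BO, TD, QQ, KW]
Visit DM → queue [BO, TD, QQ, KW]
Visit BO → queue [TD, QQ, KW]
Visit TD → queue [QQ, KW]
Visit QQ → queue [KW]
Visit KW → queue []

EL → XJ → XE → XD → WV → WR → HU → GK → PS → DB → KI → PH → DM → BO → TD → QQ → KW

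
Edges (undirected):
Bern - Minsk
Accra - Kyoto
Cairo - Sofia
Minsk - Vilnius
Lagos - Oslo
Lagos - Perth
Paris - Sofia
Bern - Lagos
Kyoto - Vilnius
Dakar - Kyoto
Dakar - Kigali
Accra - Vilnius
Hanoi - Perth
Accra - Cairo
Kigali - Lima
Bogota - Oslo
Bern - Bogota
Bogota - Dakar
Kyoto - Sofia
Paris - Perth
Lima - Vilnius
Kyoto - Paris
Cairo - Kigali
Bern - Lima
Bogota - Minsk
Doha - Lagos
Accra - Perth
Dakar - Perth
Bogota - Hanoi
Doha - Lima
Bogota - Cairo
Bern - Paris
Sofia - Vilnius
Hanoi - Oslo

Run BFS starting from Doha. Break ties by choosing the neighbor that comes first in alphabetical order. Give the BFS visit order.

Doha → Lagos → Lima → Bern → Oslo → Perth → Kigali → Vilnius → Bogota → Minsk → Paris → Hanoi → Accra → Dakar → Cairo → Kyoto → Sofia

Visit Doha; enqueue Lagos, Lima → queue [Lagos, Lima]
Visit Lagos; enqueue Bern, Oslo, Perth → queue [Lima, Bern, Oslo, Perth]
Visit Lima; enqueue Kigali, Vilnius → queue [Bern, Oslo, Perth, Kigali, Vilnius]
Visit Bern; enqueue Bogota, Minsk, Paris → queue [Oslo, Perth, Kigali, Vilnius, Bogota, Minsk, Paris]
Visit Oslo; enqueue Hanoi → queue [Perth, Kigali, Vilnius, Bogota, Minsk, Paris, Hanoi]
Visit Perth; enqueue Accra, Dakar → queue [Kigali, Vilnius, Bogota, Minsk, Paris, Hanoi, Accra, Dakar]
Visit Kigali; enqueue Cairo → queue [Vilnius, Bogota, Minsk, Paris, Hanoi, Accra, Dakar, Cairo]
Visit Vilnius; enqueue Kyoto, Sofia → queue [Bogota, Minsk, Paris, Hanoi, Accra, Dakar, Cairo, Kyoto, Sofia]
Visit Bogota → queue [Minsk, Paris, Hanoi, Accra, Dakar, Cairo, Kyoto, Sofia]
Visit Minsk → queue [Paris, Hanoi, Accra, Dakar, Cairo, Kyoto, Sofia]
Visit Paris → queue [Hanoi, Accra, Dakar, Cairo, Kyoto, Sofia]
Visit Hanoi → queue [Accra, Dakar, Cairo, Kyoto, Sofia]
Visit Accra → queue [Dakar, Cairo, Kyoto, Sofia]
Visit Dakar → queue [Cairo, Kyoto, Sofia]
Visit Cairo → queue [Kyoto, Sofia]
Visit Kyoto → queue [Sofia]
Visit Sofia → queue []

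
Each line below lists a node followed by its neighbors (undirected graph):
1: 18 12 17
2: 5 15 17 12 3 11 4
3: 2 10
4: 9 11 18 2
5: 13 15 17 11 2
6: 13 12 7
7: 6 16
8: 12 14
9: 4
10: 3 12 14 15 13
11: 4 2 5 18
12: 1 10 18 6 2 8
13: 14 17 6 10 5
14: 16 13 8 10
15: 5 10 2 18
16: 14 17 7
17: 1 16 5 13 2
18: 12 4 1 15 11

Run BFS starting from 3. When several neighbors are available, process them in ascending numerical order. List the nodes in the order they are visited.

3, 2, 10, 4, 5, 11, 12, 15, 17, 13, 14, 9, 18, 1, 6, 8, 16, 7

Visit 3; enqueue 2, 10 → queue [2, 10]
Visit 2; enqueue 4, 5, 11, 12, 15, 17 → queue [10, 4, 5, 11, 12, 15, 17]
Visit 10; enqueue 13, 14 → queue [4, 5, 11, 12, 15, 17, 13, 14]
Visit 4; enqueue 9, 18 → queue [5, 11, 12, 15, 17, 13, 14, 9, 18]
Visit 5 → queue [11, 12, 15, 17, 13, 14, 9, 18]
Visit 11 → queue [12, 15, 17, 13, 14, 9, 18]
Visit 12; enqueue 1, 6, 8 → queue [15, 17, 13, 14, 9, 18, 1, 6, 8]
Visit 15 → queue [17, 13, 14, 9, 18, 1, 6, 8]
Visit 17; enqueue 16 → queue [13, 14, 9, 18, 1, 6, 8, 16]
Visit 13 → queue [14, 9, 18, 1, 6, 8, 16]
Visit 14 → queue [9, 18, 1, 6, 8, 16]
Visit 9 → queue [18, 1, 6, 8, 16]
Visit 18 → queue [1, 6, 8, 16]
Visit 1 → queue [6, 8, 16]
Visit 6; enqueue 7 → queue [8, 16, 7]
Visit 8 → queue [16, 7]
Visit 16 → queue [7]
Visit 7 → queue []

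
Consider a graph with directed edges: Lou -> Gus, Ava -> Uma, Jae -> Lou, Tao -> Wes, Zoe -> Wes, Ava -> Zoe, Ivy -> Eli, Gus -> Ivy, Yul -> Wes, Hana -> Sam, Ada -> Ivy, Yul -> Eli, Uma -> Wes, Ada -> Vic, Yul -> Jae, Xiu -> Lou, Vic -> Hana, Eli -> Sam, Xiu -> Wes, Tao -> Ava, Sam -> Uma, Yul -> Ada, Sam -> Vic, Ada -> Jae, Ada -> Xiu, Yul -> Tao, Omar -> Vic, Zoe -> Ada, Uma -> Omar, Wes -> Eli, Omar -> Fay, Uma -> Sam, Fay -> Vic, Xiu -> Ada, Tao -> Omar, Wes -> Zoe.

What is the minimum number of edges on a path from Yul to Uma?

Level 0: Yul
Level 1: Ada, Eli, Jae, Tao, Wes
Level 2: Ava, Ivy, Lou, Omar, Sam, Vic, Xiu, Zoe
Level 3: Fay, Gus, Hana, Uma
Uma first appears at level 3.

3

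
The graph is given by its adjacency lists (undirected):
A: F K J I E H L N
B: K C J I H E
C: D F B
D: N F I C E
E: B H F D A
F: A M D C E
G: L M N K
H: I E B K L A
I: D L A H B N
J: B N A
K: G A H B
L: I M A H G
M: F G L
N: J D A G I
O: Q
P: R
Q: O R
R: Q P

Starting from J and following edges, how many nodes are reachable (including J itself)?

14

BFS from J visits: J, B, N, A, K, C, I, H, E, D, G, F, L, M
Reachable nodes: 14 of 18 total.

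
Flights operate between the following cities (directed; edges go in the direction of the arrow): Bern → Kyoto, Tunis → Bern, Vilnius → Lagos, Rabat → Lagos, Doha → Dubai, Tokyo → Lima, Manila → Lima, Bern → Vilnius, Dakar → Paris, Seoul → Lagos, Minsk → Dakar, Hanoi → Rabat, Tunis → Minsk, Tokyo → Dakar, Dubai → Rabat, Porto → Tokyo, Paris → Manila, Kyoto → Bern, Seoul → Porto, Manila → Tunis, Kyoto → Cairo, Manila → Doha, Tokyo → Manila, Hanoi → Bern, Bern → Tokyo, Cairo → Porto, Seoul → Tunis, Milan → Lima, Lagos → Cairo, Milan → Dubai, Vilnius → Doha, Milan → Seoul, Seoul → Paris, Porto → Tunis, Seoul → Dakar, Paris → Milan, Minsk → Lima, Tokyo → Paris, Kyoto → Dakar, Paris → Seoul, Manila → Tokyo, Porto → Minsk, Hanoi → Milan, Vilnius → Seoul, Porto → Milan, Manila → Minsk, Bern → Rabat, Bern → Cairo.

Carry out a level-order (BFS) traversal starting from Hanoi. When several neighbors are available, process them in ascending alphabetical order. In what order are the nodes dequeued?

Hanoi, Bern, Milan, Rabat, Cairo, Kyoto, Tokyo, Vilnius, Dubai, Lima, Seoul, Lagos, Porto, Dakar, Manila, Paris, Doha, Tunis, Minsk

Visit Hanoi; enqueue Bern, Milan, Rabat → queue [Bern, Milan, Rabat]
Visit Bern; enqueue Cairo, Kyoto, Tokyo, Vilnius → queue [Milan, Rabat, Cairo, Kyoto, Tokyo, Vilnius]
Visit Milan; enqueue Dubai, Lima, Seoul → queue [Rabat, Cairo, Kyoto, Tokyo, Vilnius, Dubai, Lima, Seoul]
Visit Rabat; enqueue Lagos → queue [Cairo, Kyoto, Tokyo, Vilnius, Dubai, Lima, Seoul, Lagos]
Visit Cairo; enqueue Porto → queue [Kyoto, Tokyo, Vilnius, Dubai, Lima, Seoul, Lagos, Porto]
Visit Kyoto; enqueue Dakar → queue [Tokyo, Vilnius, Dubai, Lima, Seoul, Lagos, Porto, Dakar]
Visit Tokyo; enqueue Manila, Paris → queue [Vilnius, Dubai, Lima, Seoul, Lagos, Porto, Dakar, Manila, Paris]
Visit Vilnius; enqueue Doha → queue [Dubai, Lima, Seoul, Lagos, Porto, Dakar, Manila, Paris, Doha]
Visit Dubai → queue [Lima, Seoul, Lagos, Porto, Dakar, Manila, Paris, Doha]
Visit Lima → queue [Seoul, Lagos, Porto, Dakar, Manila, Paris, Doha]
Visit Seoul; enqueue Tunis → queue [Lagos, Porto, Dakar, Manila, Paris, Doha, Tunis]
Visit Lagos → queue [Porto, Dakar, Manila, Paris, Doha, Tunis]
Visit Porto; enqueue Minsk → queue [Dakar, Manila, Paris, Doha, Tunis, Minsk]
Visit Dakar → queue [Manila, Paris, Doha, Tunis, Minsk]
Visit Manila → queue [Paris, Doha, Tunis, Minsk]
Visit Paris → queue [Doha, Tunis, Minsk]
Visit Doha → queue [Tunis, Minsk]
Visit Tunis → queue [Minsk]
Visit Minsk → queue []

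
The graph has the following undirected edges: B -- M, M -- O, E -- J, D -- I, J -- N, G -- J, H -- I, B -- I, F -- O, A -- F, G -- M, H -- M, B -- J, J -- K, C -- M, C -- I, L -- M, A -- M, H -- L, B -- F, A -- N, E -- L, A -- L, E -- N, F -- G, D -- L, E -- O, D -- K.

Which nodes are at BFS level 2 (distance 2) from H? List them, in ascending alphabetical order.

Level 0: H
Level 1: I, L, M
Level 2: A, B, C, D, E, G, O
Level 3: F, J, K, N

A, B, C, D, E, G, O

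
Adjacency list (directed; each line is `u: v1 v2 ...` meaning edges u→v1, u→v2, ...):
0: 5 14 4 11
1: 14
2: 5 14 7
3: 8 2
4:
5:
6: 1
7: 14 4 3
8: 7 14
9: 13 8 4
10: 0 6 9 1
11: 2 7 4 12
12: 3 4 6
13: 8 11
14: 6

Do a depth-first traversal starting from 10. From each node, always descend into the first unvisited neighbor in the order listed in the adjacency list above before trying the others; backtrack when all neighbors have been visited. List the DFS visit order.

10 → 0 → 5 → 14 → 6 → 1 → 4 → 11 → 2 → 7 → 3 → 8 → 12 → 9 → 13

Visit 10
10 → 0
0 → 5
0 → 14
14 → 6
6 → 1
0 → 4
0 → 11
11 → 2
2 → 7
7 → 3
3 → 8
11 → 12
10 → 9
9 → 13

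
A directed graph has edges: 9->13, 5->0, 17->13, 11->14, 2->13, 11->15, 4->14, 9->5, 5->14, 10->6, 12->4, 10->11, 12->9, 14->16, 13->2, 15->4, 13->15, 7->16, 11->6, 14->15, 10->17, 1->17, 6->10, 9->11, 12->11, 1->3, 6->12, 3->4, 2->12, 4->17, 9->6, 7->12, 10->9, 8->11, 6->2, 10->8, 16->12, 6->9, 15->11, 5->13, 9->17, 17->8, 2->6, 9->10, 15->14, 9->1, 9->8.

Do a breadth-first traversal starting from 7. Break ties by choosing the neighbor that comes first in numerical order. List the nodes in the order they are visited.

Visit 7; enqueue 12, 16 → queue [12, 16]
Visit 12; enqueue 4, 9, 11 → queue [16, 4, 9, 11]
Visit 16 → queue [4, 9, 11]
Visit 4; enqueue 14, 17 → queue [9, 11, 14, 17]
Visit 9; enqueue 1, 5, 6, 8, 10, 13 → queue [11, 14, 17, 1, 5, 6, 8, 10, 13]
Visit 11; enqueue 15 → queue [14, 17, 1, 5, 6, 8, 10, 13, 15]
Visit 14 → queue [17, 1, 5, 6, 8, 10, 13, 15]
Visit 17 → queue [1, 5, 6, 8, 10, 13, 15]
Visit 1; enqueue 3 → queue [5, 6, 8, 10, 13, 15, 3]
Visit 5; enqueue 0 → queue [6, 8, 10, 13, 15, 3, 0]
Visit 6; enqueue 2 → queue [8, 10, 13, 15, 3, 0, 2]
Visit 8 → queue [10, 13, 15, 3, 0, 2]
Visit 10 → queue [13, 15, 3, 0, 2]
Visit 13 → queue [15, 3, 0, 2]
Visit 15 → queue [3, 0, 2]
Visit 3 → queue [0, 2]
Visit 0 → queue [2]
Visit 2 → queue []

7 12 16 4 9 11 14 17 1 5 6 8 10 13 15 3 0 2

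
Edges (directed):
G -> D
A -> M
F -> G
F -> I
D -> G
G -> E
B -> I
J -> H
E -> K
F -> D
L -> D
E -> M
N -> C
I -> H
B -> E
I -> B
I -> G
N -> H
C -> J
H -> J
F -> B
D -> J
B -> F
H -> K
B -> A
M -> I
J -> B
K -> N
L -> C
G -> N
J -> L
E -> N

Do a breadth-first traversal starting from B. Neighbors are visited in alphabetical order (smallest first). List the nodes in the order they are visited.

Visit B; enqueue A, E, F, I → queue [A, E, F, I]
Visit A; enqueue M → queue [E, F, I, M]
Visit E; enqueue K, N → queue [F, I, M, K, N]
Visit F; enqueue D, G → queue [I, M, K, N, D, G]
Visit I; enqueue H → queue [M, K, N, D, G, H]
Visit M → queue [K, N, D, G, H]
Visit K → queue [N, D, G, H]
Visit N; enqueue C → queue [D, G, H, C]
Visit D; enqueue J → queue [G, H, C, J]
Visit G → queue [H, C, J]
Visit H → queue [C, J]
Visit C → queue [J]
Visit J; enqueue L → queue [L]
Visit L → queue []

B -> A -> E -> F -> I -> M -> K -> N -> D -> G -> H -> C -> J -> L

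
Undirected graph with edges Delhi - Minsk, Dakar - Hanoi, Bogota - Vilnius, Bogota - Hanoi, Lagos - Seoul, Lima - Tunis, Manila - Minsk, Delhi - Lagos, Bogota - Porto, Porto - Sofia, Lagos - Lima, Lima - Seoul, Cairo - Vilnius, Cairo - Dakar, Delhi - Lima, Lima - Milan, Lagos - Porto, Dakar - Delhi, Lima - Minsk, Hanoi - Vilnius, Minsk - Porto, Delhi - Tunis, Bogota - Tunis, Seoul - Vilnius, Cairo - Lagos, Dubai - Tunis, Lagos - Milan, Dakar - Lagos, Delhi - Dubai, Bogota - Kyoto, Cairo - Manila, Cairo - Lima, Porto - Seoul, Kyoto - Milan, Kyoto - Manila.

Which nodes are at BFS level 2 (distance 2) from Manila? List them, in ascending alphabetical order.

Bogota, Dakar, Delhi, Lagos, Lima, Milan, Porto, Vilnius

Level 0: Manila
Level 1: Cairo, Kyoto, Minsk
Level 2: Bogota, Dakar, Delhi, Lagos, Lima, Milan, Porto, Vilnius
Level 3: Dubai, Hanoi, Seoul, Sofia, Tunis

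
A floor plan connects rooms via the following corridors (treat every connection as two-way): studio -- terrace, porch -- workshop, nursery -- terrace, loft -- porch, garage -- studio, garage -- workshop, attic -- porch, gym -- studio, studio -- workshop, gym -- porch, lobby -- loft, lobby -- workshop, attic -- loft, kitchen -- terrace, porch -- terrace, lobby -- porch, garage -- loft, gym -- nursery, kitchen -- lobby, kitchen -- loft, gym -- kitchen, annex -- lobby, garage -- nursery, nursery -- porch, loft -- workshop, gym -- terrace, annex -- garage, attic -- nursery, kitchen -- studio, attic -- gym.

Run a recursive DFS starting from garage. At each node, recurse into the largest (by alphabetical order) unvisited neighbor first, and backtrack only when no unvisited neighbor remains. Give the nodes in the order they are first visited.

garage -> workshop -> studio -> terrace -> porch -> nursery -> gym -> kitchen -> loft -> lobby -> annex -> attic

Visit garage
garage → workshop
workshop → studio
studio → terrace
terrace → porch
porch → nursery
nursery → gym
gym → kitchen
kitchen → loft
loft → lobby
lobby → annex
loft → attic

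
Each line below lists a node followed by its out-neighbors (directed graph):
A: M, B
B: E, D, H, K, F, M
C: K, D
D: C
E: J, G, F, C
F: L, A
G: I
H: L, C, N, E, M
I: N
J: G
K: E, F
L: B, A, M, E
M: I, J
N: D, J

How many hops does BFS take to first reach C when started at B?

2

Level 0: B
Level 1: D, E, F, H, K, M
Level 2: A, C, G, I, J, L, N
C first appears at level 2.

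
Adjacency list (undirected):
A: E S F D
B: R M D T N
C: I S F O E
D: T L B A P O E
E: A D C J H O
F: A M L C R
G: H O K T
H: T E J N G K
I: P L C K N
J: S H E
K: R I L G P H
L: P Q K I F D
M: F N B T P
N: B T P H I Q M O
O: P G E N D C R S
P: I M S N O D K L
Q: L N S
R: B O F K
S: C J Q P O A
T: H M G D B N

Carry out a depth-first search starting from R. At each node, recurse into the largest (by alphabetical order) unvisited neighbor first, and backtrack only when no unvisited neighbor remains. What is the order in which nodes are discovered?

R -> O -> S -> Q -> N -> T -> M -> P -> L -> K -> I -> C -> F -> A -> E -> J -> H -> G -> D -> B

Visit R
R → O
O → S
S → Q
Q → N
N → T
T → M
M → P
P → L
L → K
K → I
I → C
C → F
F → A
A → E
E → J
J → H
H → G
E → D
D → B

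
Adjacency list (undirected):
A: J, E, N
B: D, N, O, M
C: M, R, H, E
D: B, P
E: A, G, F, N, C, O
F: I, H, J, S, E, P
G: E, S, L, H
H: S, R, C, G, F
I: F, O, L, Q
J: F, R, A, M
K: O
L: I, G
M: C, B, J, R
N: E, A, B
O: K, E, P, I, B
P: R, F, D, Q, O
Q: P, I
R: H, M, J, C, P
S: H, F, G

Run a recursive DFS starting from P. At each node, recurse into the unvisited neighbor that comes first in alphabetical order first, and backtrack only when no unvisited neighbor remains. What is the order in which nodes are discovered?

P -> D -> B -> M -> C -> E -> A -> J -> F -> H -> G -> L -> I -> O -> K -> Q -> S -> R -> N

Visit P
P → D
D → B
B → M
M → C
C → E
E → A
A → J
J → F
F → H
H → G
G → L
L → I
I → O
O → K
I → Q
G → S
H → R
A → N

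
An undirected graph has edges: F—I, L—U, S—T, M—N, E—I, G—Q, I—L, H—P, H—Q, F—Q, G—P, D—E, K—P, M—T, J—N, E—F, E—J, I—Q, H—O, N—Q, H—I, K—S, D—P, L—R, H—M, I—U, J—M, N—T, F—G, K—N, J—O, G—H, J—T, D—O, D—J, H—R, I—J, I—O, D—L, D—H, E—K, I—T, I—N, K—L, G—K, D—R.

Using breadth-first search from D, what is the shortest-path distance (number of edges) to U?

2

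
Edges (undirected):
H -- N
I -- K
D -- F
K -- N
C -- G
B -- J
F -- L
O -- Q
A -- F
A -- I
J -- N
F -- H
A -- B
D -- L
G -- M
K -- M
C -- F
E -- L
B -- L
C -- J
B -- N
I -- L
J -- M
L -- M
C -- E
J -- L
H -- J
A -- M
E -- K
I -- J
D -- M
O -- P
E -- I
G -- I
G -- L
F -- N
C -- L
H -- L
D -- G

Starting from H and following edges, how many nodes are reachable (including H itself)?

BFS from H visits: H, F, J, L, N, A, C, D, B, I, M, E, G, K
Reachable nodes: 14 of 17 total.

14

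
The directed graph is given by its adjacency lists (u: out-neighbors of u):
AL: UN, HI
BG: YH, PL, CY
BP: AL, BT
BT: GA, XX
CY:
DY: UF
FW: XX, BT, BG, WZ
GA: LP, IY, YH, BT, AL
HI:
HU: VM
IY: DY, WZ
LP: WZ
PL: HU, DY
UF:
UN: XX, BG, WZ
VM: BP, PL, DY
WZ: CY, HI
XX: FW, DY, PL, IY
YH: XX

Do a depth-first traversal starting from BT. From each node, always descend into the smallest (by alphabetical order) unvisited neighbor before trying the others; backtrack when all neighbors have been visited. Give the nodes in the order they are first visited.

BT -> GA -> AL -> HI -> UN -> BG -> CY -> PL -> DY -> UF -> HU -> VM -> BP -> YH -> XX -> FW -> WZ -> IY -> LP

Visit BT
BT → GA
GA → AL
AL → HI
AL → UN
UN → BG
BG → CY
BG → PL
PL → DY
DY → UF
PL → HU
HU → VM
VM → BP
BG → YH
YH → XX
XX → FW
FW → WZ
XX → IY
GA → LP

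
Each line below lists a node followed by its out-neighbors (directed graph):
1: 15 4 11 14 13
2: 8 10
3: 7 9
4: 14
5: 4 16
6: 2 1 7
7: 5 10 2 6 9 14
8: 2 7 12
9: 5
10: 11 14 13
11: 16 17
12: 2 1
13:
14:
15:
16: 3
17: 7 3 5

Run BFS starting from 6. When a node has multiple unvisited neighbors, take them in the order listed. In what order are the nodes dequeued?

Visit 6; enqueue 2, 1, 7 → queue [2, 1, 7]
Visit 2; enqueue 8, 10 → queue [1, 7, 8, 10]
Visit 1; enqueue 15, 4, 11, 14, 13 → queue [7, 8, 10, 15, 4, 11, 14, 13]
Visit 7; enqueue 5, 9 → queue [8, 10, 15, 4, 11, 14, 13, 5, 9]
Visit 8; enqueue 12 → queue [10, 15, 4, 11, 14, 13, 5, 9, 12]
Visit 10 → queue [15, 4, 11, 14, 13, 5, 9, 12]
Visit 15 → queue [4, 11, 14, 13, 5, 9, 12]
Visit 4 → queue [11, 14, 13, 5, 9, 12]
Visit 11; enqueue 16, 17 → queue [14, 13, 5, 9, 12, 16, 17]
Visit 14 → queue [13, 5, 9, 12, 16, 17]
Visit 13 → queue [5, 9, 12, 16, 17]
Visit 5 → queue [9, 12, 16, 17]
Visit 9 → queue [12, 16, 17]
Visit 12 → queue [16, 17]
Visit 16; enqueue 3 → queue [17, 3]
Visit 17 → queue [3]
Visit 3 → queue []

6, 2, 1, 7, 8, 10, 15, 4, 11, 14, 13, 5, 9, 12, 16, 17, 3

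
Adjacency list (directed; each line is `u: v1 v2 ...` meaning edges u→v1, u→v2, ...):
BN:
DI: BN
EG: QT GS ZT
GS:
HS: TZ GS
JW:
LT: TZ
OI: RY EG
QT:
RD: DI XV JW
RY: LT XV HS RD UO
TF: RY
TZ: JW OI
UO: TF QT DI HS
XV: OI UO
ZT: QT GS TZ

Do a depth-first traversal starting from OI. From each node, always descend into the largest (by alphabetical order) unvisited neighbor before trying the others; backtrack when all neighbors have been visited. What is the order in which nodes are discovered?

Visit OI
OI → RY
RY → XV
XV → UO
UO → TF
UO → QT
UO → HS
HS → TZ
TZ → JW
HS → GS
UO → DI
DI → BN
RY → RD
RY → LT
OI → EG
EG → ZT

OI, RY, XV, UO, TF, QT, HS, TZ, JW, GS, DI, BN, RD, LT, EG, ZT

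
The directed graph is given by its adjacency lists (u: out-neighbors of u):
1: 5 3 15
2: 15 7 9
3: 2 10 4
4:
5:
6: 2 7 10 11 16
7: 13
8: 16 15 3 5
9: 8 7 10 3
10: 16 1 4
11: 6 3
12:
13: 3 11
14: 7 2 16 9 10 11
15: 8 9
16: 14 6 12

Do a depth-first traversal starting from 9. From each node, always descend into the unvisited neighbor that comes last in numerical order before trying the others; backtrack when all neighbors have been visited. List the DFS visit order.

Visit 9
9 → 10
10 → 16
16 → 14
14 → 11
11 → 6
6 → 7
7 → 13
13 → 3
3 → 4
3 → 2
2 → 15
15 → 8
8 → 5
16 → 12
10 → 1

9 10 16 14 11 6 7 13 3 4 2 15 8 5 12 1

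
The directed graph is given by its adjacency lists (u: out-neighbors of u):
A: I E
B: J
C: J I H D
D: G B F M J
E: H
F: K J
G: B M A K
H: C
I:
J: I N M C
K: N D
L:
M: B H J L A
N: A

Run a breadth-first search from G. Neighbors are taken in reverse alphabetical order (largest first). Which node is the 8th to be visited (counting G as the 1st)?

Visit G; enqueue M, K, B, A → queue [M, K, B, A]
Visit M; enqueue L, J, H → queue [K, B, A, L, J, H]
Visit K; enqueue N, D → queue [B, A, L, J, H, N, D]
Visit B → queue [A, L, J, H, N, D]
Visit A; enqueue I, E → queue [L, J, H, N, D, I, E]
Visit L → queue [J, H, N, D, I, E]
Visit J; enqueue C → queue [H, N, D, I, E, C]
Visit H → queue [N, D, I, E, C]
Visit N → queue [D, I, E, C]
Visit D; enqueue F → queue [I, E, C, F]
Visit I → queue [E, C, F]
Visit E → queue [C, F]
Visit C → queue [F]
Visit F → queue []

Visit order: G, M, K, B, A, L, J, H, N, D, I, E, C, F

H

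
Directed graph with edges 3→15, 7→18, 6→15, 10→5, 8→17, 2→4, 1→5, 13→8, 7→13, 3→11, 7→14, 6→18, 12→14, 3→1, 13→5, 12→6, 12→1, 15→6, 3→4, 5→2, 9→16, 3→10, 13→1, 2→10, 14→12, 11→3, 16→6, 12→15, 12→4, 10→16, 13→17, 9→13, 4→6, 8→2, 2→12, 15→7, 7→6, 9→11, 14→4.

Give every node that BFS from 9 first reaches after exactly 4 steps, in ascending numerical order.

7, 12

Level 0: 9
Level 1: 11, 13, 16
Level 2: 1, 3, 5, 6, 8, 17
Level 3: 2, 4, 10, 15, 18
Level 4: 7, 12
Level 5: 14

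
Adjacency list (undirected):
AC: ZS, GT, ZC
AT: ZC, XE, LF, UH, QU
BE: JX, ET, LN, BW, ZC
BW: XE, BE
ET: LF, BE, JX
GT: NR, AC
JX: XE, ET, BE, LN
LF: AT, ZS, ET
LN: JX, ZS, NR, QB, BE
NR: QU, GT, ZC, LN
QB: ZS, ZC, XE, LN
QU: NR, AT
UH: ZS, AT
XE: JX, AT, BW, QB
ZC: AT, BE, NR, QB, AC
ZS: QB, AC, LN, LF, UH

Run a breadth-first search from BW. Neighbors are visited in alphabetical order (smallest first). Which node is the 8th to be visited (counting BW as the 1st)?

AT

Visit BW; enqueue BE, XE → queue [BE, XE]
Visit BE; enqueue ET, JX, LN, ZC → queue [XE, ET, JX, LN, ZC]
Visit XE; enqueue AT, QB → queue [ET, JX, LN, ZC, AT, QB]
Visit ET; enqueue LF → queue [JX, LN, ZC, AT, QB, LF]
Visit JX → queue [LN, ZC, AT, QB, LF]
Visit LN; enqueue NR, ZS → queue [ZC, AT, QB, LF, NR, ZS]
Visit ZC; enqueue AC → queue [AT, QB, LF, NR, ZS, AC]
Visit AT; enqueue QU, UH → queue [QB, LF, NR, ZS, AC, QU, UH]
Visit QB → queue [LF, NR, ZS, AC, QU, UH]
Visit LF → queue [NR, ZS, AC, QU, UH]
Visit NR; enqueue GT → queue [ZS, AC, QU, UH, GT]
Visit ZS → queue [AC, QU, UH, GT]
Visit AC → queue [QU, UH, GT]
Visit QU → queue [UH, GT]
Visit UH → queue [GT]
Visit GT → queue []

Visit order: BW, BE, XE, ET, JX, LN, ZC, AT, QB, LF, NR, ZS, AC, QU, UH, GT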